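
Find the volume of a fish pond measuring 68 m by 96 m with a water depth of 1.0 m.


Base area = L * W = 68 * 96 = 6528 m^2
Volume = area * depth = 6528 * 1.0 = 6528 m^3

6528 m^3


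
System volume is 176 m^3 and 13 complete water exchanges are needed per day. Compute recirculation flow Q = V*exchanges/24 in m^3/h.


Daily recirculation volume = 176 m^3 * 13 = 2288 m^3/day
Flow rate Q = daily volume / 24 h = 2288 / 24 = 95.3333 m^3/h

95.3333 m^3/h


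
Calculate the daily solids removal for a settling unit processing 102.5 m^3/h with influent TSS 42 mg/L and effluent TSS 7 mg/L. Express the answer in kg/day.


Concentration drop: TSS_in - TSS_out = 42 - 7 = 35 mg/L
Hourly solids removed = Q * dTSS = 102.5 m^3/h * 35 mg/L = 3587.5 g/h  (m^3/h * mg/L = g/h)
Daily solids removed = 3587.5 * 24 = 86100 g/day
Convert g to kg: 86100 / 1000 = 86.1 kg/day

86.1 kg/day


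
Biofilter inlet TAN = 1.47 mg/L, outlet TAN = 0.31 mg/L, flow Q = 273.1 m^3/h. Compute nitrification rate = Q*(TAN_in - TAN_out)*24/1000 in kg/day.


Concentration drop: TAN_in - TAN_out = 1.47 - 0.31 = 1.16 mg/L
Hourly TAN removed = Q * dTAN = 273.1 m^3/h * 1.16 mg/L = 316.796 g/h  (m^3/h * mg/L = g/h)
Daily TAN removed = 316.796 * 24 = 7603.104 g/day
Convert to kg/day: 7603.104 / 1000 = 7.603104 kg/day

7.603104 kg/day


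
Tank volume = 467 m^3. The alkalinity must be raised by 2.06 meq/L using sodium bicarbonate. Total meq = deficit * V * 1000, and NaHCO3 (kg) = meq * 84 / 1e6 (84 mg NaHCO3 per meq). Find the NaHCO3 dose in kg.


Tank volume in L = 467 m^3 * 1000 = 467000 L
Total meq required = 2.06 meq/L * 467000 L = 962020 meq
NaHCO3 mass = 962020 meq * 84 mg/meq / 1e6 = 80.8097 kg

80.8097 kg


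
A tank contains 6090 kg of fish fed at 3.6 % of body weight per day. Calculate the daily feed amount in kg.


Feeding rate fraction = 3.6% / 100 = 0.036
Daily feed = 6090 kg * 0.036 = 219.24 kg/day

219.24 kg/day


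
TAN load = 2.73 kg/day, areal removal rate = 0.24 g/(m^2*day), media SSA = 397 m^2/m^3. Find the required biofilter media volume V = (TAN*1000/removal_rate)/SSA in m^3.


A = 2.73*1000 / 0.24 = 11375 m^2
V = 11375 / 397 = 28.6524

28.6524 m^3


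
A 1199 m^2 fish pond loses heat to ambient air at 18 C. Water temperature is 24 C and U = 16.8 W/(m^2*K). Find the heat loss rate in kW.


Temperature difference dT = 24 - 18 = 6 K
Heat loss (W) = U * A * dT = 16.8 * 1199 * 6 = 120859.2 W
Convert to kW: 120859.2 / 1000 = 120.8592 kW

120.8592 kW


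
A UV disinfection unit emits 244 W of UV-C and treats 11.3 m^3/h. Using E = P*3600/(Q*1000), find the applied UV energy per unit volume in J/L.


Energy delivered per hour = 244 W * 3600 s = 878400 J/h
Volume treated per hour = 11.3 m^3/h * 1000 = 11300 L/h
dose = 878400 / 11300 = 77.7345 J/L

77.7345 J/L


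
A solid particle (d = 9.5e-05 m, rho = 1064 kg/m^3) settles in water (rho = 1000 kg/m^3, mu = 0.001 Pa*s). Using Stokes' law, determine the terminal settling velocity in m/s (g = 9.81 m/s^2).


Density difference: rho_p - rho_f = 1064 - 1000 = 64 kg/m^3
d^2 = (9.5e-05)^2 = 9.025e-09 m^2
Numerator = (rho_p - rho_f) * g * d^2 = 64 * 9.81 * 9.025e-09 = 5.666256e-06
Denominator = 18 * mu = 18 * 0.001 = 0.018
v_s = 5.666256e-06 / 0.018 = 3.14792e-04 m/s
Check: Re = rho_f * v_s * d / mu = 1000 * 3.14792e-04 * 9.5e-05 / 0.001 = 0.0299 < 1, so Stokes' law applies.

3.14792e-04 m/s


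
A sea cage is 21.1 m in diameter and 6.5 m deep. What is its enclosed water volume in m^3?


r = d/2 = 21.1/2 = 10.55 m
Base area = pi*r^2 = pi*10.55^2 = 349.66712 m^2
Volume = 349.66712 * 6.5 = 2272.84 m^3

2272.84 m^3


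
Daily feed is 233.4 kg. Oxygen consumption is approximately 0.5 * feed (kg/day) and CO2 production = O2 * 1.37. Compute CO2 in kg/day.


O2 = 233.4 * 0.5 = 116.7
CO2 = 116.7 * 1.37 = 159.879

159.879 kg/day


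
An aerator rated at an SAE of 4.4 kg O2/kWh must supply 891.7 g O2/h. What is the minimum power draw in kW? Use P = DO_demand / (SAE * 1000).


SAE in g O2/kWh = 4.4 * 1000 = 4400 g/kWh
P = DO_demand / SAE_g = 891.7 / 4400 = 0.202659 kW

0.202659 kW


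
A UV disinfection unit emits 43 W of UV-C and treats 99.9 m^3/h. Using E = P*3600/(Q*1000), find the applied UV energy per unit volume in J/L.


Energy delivered per hour = 43 W * 3600 s = 154800 J/h
Volume treated per hour = 99.9 m^3/h * 1000 = 99900 L/h
dose = 154800 / 99900 = 1.54955 J/L

1.54955 J/L


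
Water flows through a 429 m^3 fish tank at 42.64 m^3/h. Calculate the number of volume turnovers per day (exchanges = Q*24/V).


Daily flow volume = 42.64 m^3/h * 24 h = 1023.36 m^3/day
Exchanges = daily flow / tank volume = 1023.36 / 429 = 2.38545 exchanges/day

2.38545 exchanges/day


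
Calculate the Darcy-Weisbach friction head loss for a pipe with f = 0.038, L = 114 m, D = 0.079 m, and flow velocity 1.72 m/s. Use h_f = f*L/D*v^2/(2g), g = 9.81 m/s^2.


v^2 = 1.72^2 = 2.9584 m^2/s^2
L/D = 114/0.079 = 1443.038
h_f = f*(L/D)*v^2/(2g) = 0.038 * 1443.038 * 2.9584 / 19.62 = 8.26836 m

8.26836 m


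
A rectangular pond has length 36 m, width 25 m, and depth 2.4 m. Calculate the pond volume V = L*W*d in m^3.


Base area = L * W = 36 * 25 = 900 m^2
Volume = area * depth = 900 * 2.4 = 2160 m^3

2160 m^3


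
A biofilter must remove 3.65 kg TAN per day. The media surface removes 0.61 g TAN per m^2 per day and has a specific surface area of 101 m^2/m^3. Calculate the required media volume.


A = 3.65*1000 / 0.61 = 5983.6066 m^2
V = 5983.6066 / 101 = 59.2436

59.2436 m^3


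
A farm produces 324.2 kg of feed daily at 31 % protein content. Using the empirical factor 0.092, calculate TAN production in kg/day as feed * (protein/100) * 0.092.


Protein in feed = 324.2 * 31/100 = 100.502 kg/day
TAN = protein * 0.092 = 100.502 * 0.092 = 9.246184 kg/day

9.246184 kg/day


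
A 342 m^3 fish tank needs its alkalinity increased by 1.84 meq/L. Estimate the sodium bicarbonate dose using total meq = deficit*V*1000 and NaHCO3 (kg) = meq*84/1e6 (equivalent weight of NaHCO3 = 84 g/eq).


Tank volume in L = 342 m^3 * 1000 = 342000 L
Total meq required = 1.84 meq/L * 342000 L = 629280 meq
NaHCO3 mass = 629280 meq * 84 mg/meq / 1e6 = 52.8595 kg

52.8595 kg


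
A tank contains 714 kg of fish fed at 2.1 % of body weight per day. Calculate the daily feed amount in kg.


Feeding rate fraction = 2.1% / 100 = 0.021
Daily feed = 714 kg * 0.021 = 14.994 kg/day

14.994 kg/day


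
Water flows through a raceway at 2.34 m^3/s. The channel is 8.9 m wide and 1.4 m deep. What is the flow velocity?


Cross-sectional area = W * d = 8.9 * 1.4 = 12.46 m^2
Velocity = Q / A = 2.34 / 12.46 = 0.187801 m/s

0.187801 m/s


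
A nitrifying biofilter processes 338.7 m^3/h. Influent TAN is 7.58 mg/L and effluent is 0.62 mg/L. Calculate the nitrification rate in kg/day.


Concentration drop: TAN_in - TAN_out = 7.58 - 0.62 = 6.96 mg/L
Hourly TAN removed = Q * dTAN = 338.7 m^3/h * 6.96 mg/L = 2357.352 g/h  (m^3/h * mg/L = g/h)
Daily TAN removed = 2357.352 * 24 = 56576.448 g/day
Convert to kg/day: 56576.448 / 1000 = 56.576448 kg/day

56.576448 kg/day


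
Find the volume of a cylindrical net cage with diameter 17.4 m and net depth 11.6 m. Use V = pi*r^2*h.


r = d/2 = 17.4/2 = 8.7 m
Base area = pi*r^2 = pi*8.7^2 = 237.78715 m^2
Volume = 237.78715 * 11.6 = 2758.33 m^3

2758.33 m^3


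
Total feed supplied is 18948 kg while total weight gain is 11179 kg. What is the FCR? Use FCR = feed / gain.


FCR = feed consumed / weight gained
FCR = 18948 kg / 11179 kg = 1.69496

1.69496


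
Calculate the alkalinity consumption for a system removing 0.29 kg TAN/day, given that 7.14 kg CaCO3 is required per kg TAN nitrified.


Alkalinity factor: 7.14 kg CaCO3 consumed per kg TAN nitrified
alk = 0.29 kg TAN * 7.14 = 2.0706 kg CaCO3/day

2.0706 kg CaCO3/day


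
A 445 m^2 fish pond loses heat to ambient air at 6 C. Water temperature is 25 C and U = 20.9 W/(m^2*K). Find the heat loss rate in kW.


Temperature difference dT = 25 - 6 = 19 K
Heat loss (W) = U * A * dT = 20.9 * 445 * 19 = 176709.5 W
Convert to kW: 176709.5 / 1000 = 176.7095 kW

176.7095 kW


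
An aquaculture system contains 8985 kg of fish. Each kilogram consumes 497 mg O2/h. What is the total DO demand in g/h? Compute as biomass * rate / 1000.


Total O2 consumption (mg/h) = 8985 kg * 497 mg/(kg*h) = 4465545 mg/h
Convert to g/h: 4465545 / 1000 = 4465.545 g/h

4465.545 g/h


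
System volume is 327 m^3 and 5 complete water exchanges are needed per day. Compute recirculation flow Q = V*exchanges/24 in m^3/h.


Daily recirculation volume = 327 m^3 * 5 = 1635 m^3/day
Flow rate Q = daily volume / 24 h = 1635 / 24 = 68.125 m^3/h

68.125 m^3/h


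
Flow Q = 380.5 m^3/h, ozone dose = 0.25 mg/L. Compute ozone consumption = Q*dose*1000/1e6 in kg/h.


O3 demand (mg/h) = Q * dose * 1000 = 380.5 * 0.25 * 1000 = 95125 mg/h
Convert mg to kg: 95125 / 1e6 = 0.095125 kg/h

0.095125 kg/h


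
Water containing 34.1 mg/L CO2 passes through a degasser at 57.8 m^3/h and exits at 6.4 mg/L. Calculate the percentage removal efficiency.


CO2_out / CO2_in = 6.4 / 34.1 = 0.18768328
Fraction remaining = 0.18768328
efficiency = (1 - 0.18768328) * 100 = 81.2317 %

81.2317 %


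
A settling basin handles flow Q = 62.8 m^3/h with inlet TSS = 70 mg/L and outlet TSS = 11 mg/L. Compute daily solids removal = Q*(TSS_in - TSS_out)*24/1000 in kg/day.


Concentration drop: TSS_in - TSS_out = 70 - 11 = 59 mg/L
Hourly solids removed = Q * dTSS = 62.8 m^3/h * 59 mg/L = 3705.2 g/h  (m^3/h * mg/L = g/h)
Daily solids removed = 3705.2 * 24 = 88924.8 g/day
Convert g to kg: 88924.8 / 1000 = 88.9248 kg/day

88.9248 kg/day


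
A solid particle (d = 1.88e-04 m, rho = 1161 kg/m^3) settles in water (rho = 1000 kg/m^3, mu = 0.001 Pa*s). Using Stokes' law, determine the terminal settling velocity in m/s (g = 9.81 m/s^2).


Density difference: rho_p - rho_f = 1161 - 1000 = 161 kg/m^3
d^2 = (1.88e-04)^2 = 3.5344e-08 m^2
Numerator = (rho_p - rho_f) * g * d^2 = 161 * 9.81 * 3.5344e-08 = 5.5822667e-05
Denominator = 18 * mu = 18 * 0.001 = 0.018
v_s = 5.5822667e-05 / 0.018 = 0.00310126 m/s
Check: Re = rho_f * v_s * d / mu = 1000 * 0.00310126 * 1.88e-04 / 0.001 = 0.583 < 1, so Stokes' law applies.

0.00310126 m/s


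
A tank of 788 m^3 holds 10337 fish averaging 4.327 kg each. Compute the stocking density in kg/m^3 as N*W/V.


Total biomass = 10337 fish * 4.327 kg = 44728.199 kg
Density = total biomass / volume = 44728.199 / 788 = 56.7617 kg/m^3

56.7617 kg/m^3


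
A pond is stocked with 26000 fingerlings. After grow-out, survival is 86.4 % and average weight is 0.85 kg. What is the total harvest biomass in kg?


Survivors = 26000 * 86.4/100 = 22464 fish
Harvest biomass = survivors * W_f = 22464 * 0.85 = 19094.4 kg

19094.4 kg


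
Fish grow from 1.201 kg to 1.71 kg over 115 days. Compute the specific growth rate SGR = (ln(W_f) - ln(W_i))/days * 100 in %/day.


ln(W_f) = ln(1.71) = 0.53649337
ln(W_i) = ln(1.201) = 0.18315454
ln(W_f) - ln(W_i) = 0.53649337 - 0.18315454 = 0.35333883
SGR = 0.35333883 / 115 * 100 = 0.307251 %/day

0.307251 %/day


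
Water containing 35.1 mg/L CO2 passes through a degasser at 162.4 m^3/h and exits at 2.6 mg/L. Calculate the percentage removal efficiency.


CO2_out / CO2_in = 2.6 / 35.1 = 0.074074074
Fraction remaining = 0.074074074
efficiency = (1 - 0.074074074) * 100 = 92.5926 %

92.5926 %


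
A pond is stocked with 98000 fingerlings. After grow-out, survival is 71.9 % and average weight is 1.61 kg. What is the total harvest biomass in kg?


Survivors = 98000 * 71.9/100 = 70462 fish
Harvest biomass = survivors * W_f = 70462 * 1.61 = 113443.82 kg

113443.82 kg


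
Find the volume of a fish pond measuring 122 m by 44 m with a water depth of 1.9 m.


Base area = L * W = 122 * 44 = 5368 m^2
Volume = area * depth = 5368 * 1.9 = 10199.2 m^3

10199.2 m^3


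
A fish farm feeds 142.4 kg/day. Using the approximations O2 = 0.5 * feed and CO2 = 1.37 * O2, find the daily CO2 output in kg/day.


O2 = 142.4 * 0.5 = 71.2
CO2 = 71.2 * 1.37 = 97.544

97.544 kg/day


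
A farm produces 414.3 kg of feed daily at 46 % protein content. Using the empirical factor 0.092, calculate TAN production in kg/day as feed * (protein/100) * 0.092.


Protein in feed = 414.3 * 46/100 = 190.578 kg/day
TAN = protein * 0.092 = 190.578 * 0.092 = 17.533176 kg/day

17.533176 kg/day


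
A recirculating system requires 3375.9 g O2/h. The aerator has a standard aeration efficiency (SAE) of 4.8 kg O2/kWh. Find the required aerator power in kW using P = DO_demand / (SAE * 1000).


SAE in g O2/kWh = 4.8 * 1000 = 4800 g/kWh
P = DO_demand / SAE_g = 3375.9 / 4800 = 0.703313 kW

0.703313 kW


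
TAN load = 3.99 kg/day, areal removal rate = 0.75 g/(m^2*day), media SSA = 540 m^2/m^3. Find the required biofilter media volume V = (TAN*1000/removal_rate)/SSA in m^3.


A = 3.99*1000 / 0.75 = 5320 m^2
V = 5320 / 540 = 9.85185

9.85185 m^3


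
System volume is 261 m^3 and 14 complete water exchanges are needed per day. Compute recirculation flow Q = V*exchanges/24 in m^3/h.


Daily recirculation volume = 261 m^3 * 14 = 3654 m^3/day
Flow rate Q = daily volume / 24 h = 3654 / 24 = 152.25 m^3/h

152.25 m^3/h


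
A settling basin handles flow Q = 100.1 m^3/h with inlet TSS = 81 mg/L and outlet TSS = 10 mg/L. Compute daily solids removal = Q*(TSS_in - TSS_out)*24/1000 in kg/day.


Concentration drop: TSS_in - TSS_out = 81 - 10 = 71 mg/L
Hourly solids removed = Q * dTSS = 100.1 m^3/h * 71 mg/L = 7107.1 g/h  (m^3/h * mg/L = g/h)
Daily solids removed = 7107.1 * 24 = 170570.4 g/day
Convert g to kg: 170570.4 / 1000 = 170.5704 kg/day

170.5704 kg/day


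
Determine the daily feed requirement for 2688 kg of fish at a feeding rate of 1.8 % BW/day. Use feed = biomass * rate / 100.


Feeding rate fraction = 1.8% / 100 = 0.018
Daily feed = 2688 kg * 0.018 = 48.384 kg/day

48.384 kg/day


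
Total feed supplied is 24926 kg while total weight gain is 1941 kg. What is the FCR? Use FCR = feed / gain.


FCR = feed consumed / weight gained
FCR = 24926 kg / 1941 kg = 12.8418

12.8418


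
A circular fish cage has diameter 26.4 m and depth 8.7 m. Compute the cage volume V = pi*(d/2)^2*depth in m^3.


r = d/2 = 26.4/2 = 13.2 m
Base area = pi*r^2 = pi*13.2^2 = 547.3911 m^2
Volume = 547.3911 * 8.7 = 4762.3 m^3

4762.3 m^3


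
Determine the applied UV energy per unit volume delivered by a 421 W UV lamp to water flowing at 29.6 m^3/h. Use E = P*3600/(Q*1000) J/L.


Energy delivered per hour = 421 W * 3600 s = 1515600 J/h
Volume treated per hour = 29.6 m^3/h * 1000 = 29600 L/h
dose = 1515600 / 29600 = 51.2027 J/L

51.2027 J/L


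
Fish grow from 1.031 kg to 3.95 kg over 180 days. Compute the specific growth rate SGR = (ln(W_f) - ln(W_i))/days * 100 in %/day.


ln(W_f) = ln(3.95) = 1.3737156
ln(W_i) = ln(1.031) = 0.030529205
ln(W_f) - ln(W_i) = 1.3737156 - 0.030529205 = 1.3431864
SGR = 1.3431864 / 180 * 100 = 0.746215 %/day

0.746215 %/day


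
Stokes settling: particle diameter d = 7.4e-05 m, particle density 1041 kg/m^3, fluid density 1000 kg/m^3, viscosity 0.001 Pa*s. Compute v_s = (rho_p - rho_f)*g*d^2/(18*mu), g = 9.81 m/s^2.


Density difference: rho_p - rho_f = 1041 - 1000 = 41 kg/m^3
d^2 = (7.4e-05)^2 = 5.476e-09 m^2
Numerator = (rho_p - rho_f) * g * d^2 = 41 * 9.81 * 5.476e-09 = 2.202502e-06
Denominator = 18 * mu = 18 * 0.001 = 0.018
v_s = 2.202502e-06 / 0.018 = 1.22361e-04 m/s
Check: Re = rho_f * v_s * d / mu = 1000 * 1.22361e-04 * 7.4e-05 / 0.001 = 0.00905 < 1, so Stokes' law applies.

1.22361e-04 m/s


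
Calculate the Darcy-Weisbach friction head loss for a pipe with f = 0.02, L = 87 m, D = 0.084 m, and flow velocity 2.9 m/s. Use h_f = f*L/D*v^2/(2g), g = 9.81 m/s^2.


v^2 = 2.9^2 = 8.41 m^2/s^2
L/D = 87/0.084 = 1035.7143
h_f = f*(L/D)*v^2/(2g) = 0.02 * 1035.7143 * 8.41 / 19.62 = 8.87906 m

8.87906 m


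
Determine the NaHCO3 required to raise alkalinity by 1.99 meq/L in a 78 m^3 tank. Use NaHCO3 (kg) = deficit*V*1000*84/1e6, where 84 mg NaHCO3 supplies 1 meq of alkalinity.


Tank volume in L = 78 m^3 * 1000 = 78000 L
Total meq required = 1.99 meq/L * 78000 L = 155220 meq
NaHCO3 mass = 155220 meq * 84 mg/meq / 1e6 = 13.0385 kg

13.0385 kg


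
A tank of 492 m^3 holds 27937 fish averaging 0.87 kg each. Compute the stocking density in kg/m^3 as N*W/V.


Total biomass = 27937 fish * 0.87 kg = 24305.19 kg
Density = total biomass / volume = 24305.19 / 492 = 49.4008 kg/m^3

49.4008 kg/m^3


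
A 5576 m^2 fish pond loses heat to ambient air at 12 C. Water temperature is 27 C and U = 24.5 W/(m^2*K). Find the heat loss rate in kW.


Temperature difference dT = 27 - 12 = 15 K
Heat loss (W) = U * A * dT = 24.5 * 5576 * 15 = 2049180 W
Convert to kW: 2049180 / 1000 = 2049.18 kW

2049.18 kW


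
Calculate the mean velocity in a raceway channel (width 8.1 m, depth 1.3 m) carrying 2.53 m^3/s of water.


Cross-sectional area = W * d = 8.1 * 1.3 = 10.53 m^2
Velocity = Q / A = 2.53 / 10.53 = 0.240266 m/s

0.240266 m/s


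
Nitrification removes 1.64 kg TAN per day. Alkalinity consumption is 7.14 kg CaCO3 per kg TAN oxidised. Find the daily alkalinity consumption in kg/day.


Alkalinity factor: 7.14 kg CaCO3 consumed per kg TAN nitrified
alk = 1.64 kg TAN * 7.14 = 11.7096 kg CaCO3/day

11.7096 kg CaCO3/day


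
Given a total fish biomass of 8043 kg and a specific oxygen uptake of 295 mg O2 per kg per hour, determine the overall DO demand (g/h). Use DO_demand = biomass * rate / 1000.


Total O2 consumption (mg/h) = 8043 kg * 295 mg/(kg*h) = 2372685 mg/h
Convert to g/h: 2372685 / 1000 = 2372.685 g/h

2372.685 g/h


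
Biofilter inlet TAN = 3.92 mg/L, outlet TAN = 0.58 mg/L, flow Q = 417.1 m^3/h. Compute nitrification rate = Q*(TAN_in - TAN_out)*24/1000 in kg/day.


Concentration drop: TAN_in - TAN_out = 3.92 - 0.58 = 3.34 mg/L
Hourly TAN removed = Q * dTAN = 417.1 m^3/h * 3.34 mg/L = 1393.114 g/h  (m^3/h * mg/L = g/h)
Daily TAN removed = 1393.114 * 24 = 33434.736 g/day
Convert to kg/day: 33434.736 / 1000 = 33.434736 kg/day

33.434736 kg/day


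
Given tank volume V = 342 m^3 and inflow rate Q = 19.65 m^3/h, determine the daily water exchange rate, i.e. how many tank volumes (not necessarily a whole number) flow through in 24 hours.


Daily flow volume = 19.65 m^3/h * 24 h = 471.6 m^3/day
Exchanges = daily flow / tank volume = 471.6 / 342 = 1.37895 exchanges/day

1.37895 exchanges/day


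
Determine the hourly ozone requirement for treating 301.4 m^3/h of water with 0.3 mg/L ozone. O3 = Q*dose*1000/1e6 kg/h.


O3 demand (mg/h) = Q * dose * 1000 = 301.4 * 0.3 * 1000 = 90420 mg/h
Convert mg to kg: 90420 / 1e6 = 0.09042 kg/h

0.09042 kg/h


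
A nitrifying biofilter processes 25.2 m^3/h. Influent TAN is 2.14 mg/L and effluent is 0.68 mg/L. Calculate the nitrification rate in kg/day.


Concentration drop: TAN_in - TAN_out = 2.14 - 0.68 = 1.46 mg/L
Hourly TAN removed = Q * dTAN = 25.2 m^3/h * 1.46 mg/L = 36.792 g/h  (m^3/h * mg/L = g/h)
Daily TAN removed = 36.792 * 24 = 883.008 g/day
Convert to kg/day: 883.008 / 1000 = 0.883008 kg/day

0.883008 kg/day


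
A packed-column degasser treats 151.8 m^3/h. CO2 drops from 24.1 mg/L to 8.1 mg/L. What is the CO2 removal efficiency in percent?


CO2_out / CO2_in = 8.1 / 24.1 = 0.33609959
Fraction remaining = 0.33609959
efficiency = (1 - 0.33609959) * 100 = 66.39 %

66.39 %


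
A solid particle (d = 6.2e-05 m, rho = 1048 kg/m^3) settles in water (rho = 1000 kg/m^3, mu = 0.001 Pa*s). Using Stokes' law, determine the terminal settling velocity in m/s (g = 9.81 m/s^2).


Density difference: rho_p - rho_f = 1048 - 1000 = 48 kg/m^3
d^2 = (6.2e-05)^2 = 3.844e-09 m^2
Numerator = (rho_p - rho_f) * g * d^2 = 48 * 9.81 * 3.844e-09 = 1.8100627e-06
Denominator = 18 * mu = 18 * 0.001 = 0.018
v_s = 1.8100627e-06 / 0.018 = 1.00559e-04 m/s
Check: Re = rho_f * v_s * d / mu = 1000 * 1.00559e-04 * 6.2e-05 / 0.001 = 0.00623 < 1, so Stokes' law applies.

1.00559e-04 m/s


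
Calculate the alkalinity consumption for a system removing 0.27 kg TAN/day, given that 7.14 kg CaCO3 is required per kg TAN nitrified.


Alkalinity factor: 7.14 kg CaCO3 consumed per kg TAN nitrified
alk = 0.27 kg TAN * 7.14 = 1.9278 kg CaCO3/day

1.9278 kg CaCO3/day


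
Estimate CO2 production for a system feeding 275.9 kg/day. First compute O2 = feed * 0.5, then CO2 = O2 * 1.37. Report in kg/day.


O2 = 275.9 * 0.5 = 137.95
CO2 = 137.95 * 1.37 = 188.9915

188.9915 kg/day


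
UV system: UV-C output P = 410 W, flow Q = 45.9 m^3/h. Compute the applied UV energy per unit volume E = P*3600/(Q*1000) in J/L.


Energy delivered per hour = 410 W * 3600 s = 1476000 J/h
Volume treated per hour = 45.9 m^3/h * 1000 = 45900 L/h
dose = 1476000 / 45900 = 32.1569 J/L

32.1569 J/L


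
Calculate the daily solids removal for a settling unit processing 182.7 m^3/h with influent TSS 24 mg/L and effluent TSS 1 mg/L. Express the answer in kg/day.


Concentration drop: TSS_in - TSS_out = 24 - 1 = 23 mg/L
Hourly solids removed = Q * dTSS = 182.7 m^3/h * 23 mg/L = 4202.1 g/h  (m^3/h * mg/L = g/h)
Daily solids removed = 4202.1 * 24 = 100850.4 g/day
Convert g to kg: 100850.4 / 1000 = 100.8504 kg/day

100.8504 kg/day


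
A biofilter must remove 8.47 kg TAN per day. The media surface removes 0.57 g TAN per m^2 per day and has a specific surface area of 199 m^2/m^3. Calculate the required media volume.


A = 8.47*1000 / 0.57 = 14859.649 m^2
V = 14859.649 / 199 = 74.6716

74.6716 m^3


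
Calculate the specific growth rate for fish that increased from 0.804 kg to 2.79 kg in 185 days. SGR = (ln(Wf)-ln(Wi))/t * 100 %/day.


ln(W_f) = ln(2.79) = 1.0260416
ln(W_i) = ln(0.804) = -0.21815601
ln(W_f) - ln(W_i) = 1.0260416 - -0.21815601 = 1.2441976
SGR = 1.2441976 / 185 * 100 = 0.672539 %/day

0.672539 %/day


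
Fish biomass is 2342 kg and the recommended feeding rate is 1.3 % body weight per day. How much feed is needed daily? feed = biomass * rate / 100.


Feeding rate fraction = 1.3% / 100 = 0.013
Daily feed = 2342 kg * 0.013 = 30.446 kg/day

30.446 kg/day


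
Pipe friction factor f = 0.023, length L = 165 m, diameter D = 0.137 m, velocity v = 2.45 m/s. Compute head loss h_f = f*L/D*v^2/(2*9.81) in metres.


v^2 = 2.45^2 = 6.0025 m^2/s^2
L/D = 165/0.137 = 1204.3796
h_f = f*(L/D)*v^2/(2g) = 0.023 * 1204.3796 * 6.0025 / 19.62 = 8.4747 m

8.4747 m


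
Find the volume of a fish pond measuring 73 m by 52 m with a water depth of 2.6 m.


Base area = L * W = 73 * 52 = 3796 m^2
Volume = area * depth = 3796 * 2.6 = 9869.6 m^3

9869.6 m^3


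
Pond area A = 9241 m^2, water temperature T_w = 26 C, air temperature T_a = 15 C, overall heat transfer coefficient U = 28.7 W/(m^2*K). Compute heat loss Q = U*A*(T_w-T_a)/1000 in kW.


Temperature difference dT = 26 - 15 = 11 K
Heat loss (W) = U * A * dT = 28.7 * 9241 * 11 = 2917383.7 W
Convert to kW: 2917383.7 / 1000 = 2917.3837 kW

2917.3837 kW


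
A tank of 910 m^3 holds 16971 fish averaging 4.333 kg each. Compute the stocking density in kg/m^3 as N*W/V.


Total biomass = 16971 fish * 4.333 kg = 73535.343 kg
Density = total biomass / volume = 73535.343 / 910 = 80.8081 kg/m^3

80.8081 kg/m^3


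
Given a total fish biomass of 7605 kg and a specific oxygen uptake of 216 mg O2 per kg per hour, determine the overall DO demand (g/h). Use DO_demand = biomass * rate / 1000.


Total O2 consumption (mg/h) = 7605 kg * 216 mg/(kg*h) = 1642680 mg/h
Convert to g/h: 1642680 / 1000 = 1642.68 g/h

1642.68 g/h


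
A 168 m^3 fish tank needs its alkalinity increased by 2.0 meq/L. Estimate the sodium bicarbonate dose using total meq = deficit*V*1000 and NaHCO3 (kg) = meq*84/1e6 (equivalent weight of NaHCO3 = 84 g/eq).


Tank volume in L = 168 m^3 * 1000 = 168000 L
Total meq required = 2.0 meq/L * 168000 L = 336000 meq
NaHCO3 mass = 336000 meq * 84 mg/meq / 1e6 = 28.224 kg

28.224 kg


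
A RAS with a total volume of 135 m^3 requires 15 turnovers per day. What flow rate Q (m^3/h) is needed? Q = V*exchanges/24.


Daily recirculation volume = 135 m^3 * 15 = 2025 m^3/day
Flow rate Q = daily volume / 24 h = 2025 / 24 = 84.375 m^3/h

84.375 m^3/h


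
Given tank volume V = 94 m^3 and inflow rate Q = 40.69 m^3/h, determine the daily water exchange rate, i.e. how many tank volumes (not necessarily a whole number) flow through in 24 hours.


Daily flow volume = 40.69 m^3/h * 24 h = 976.56 m^3/day
Exchanges = daily flow / tank volume = 976.56 / 94 = 10.3889 exchanges/day

10.3889 exchanges/day


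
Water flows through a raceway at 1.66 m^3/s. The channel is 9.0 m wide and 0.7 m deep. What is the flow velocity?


Cross-sectional area = W * d = 9.0 * 0.7 = 6.3 m^2
Velocity = Q / A = 1.66 / 6.3 = 0.263492 m/s

0.263492 m/s


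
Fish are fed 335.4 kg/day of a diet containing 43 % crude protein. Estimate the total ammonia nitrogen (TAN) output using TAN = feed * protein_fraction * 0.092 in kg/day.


Protein in feed = 335.4 * 43/100 = 144.222 kg/day
TAN = protein * 0.092 = 144.222 * 0.092 = 13.268424 kg/day

13.268424 kg/day


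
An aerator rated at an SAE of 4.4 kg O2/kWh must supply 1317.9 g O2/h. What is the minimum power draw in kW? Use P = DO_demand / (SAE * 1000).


SAE in g O2/kWh = 4.4 * 1000 = 4400 g/kWh
P = DO_demand / SAE_g = 1317.9 / 4400 = 0.299523 kW

0.299523 kW


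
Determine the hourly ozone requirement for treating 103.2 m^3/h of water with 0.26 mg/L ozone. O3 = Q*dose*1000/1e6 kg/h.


O3 demand (mg/h) = Q * dose * 1000 = 103.2 * 0.26 * 1000 = 26832 mg/h
Convert mg to kg: 26832 / 1e6 = 0.026832 kg/h

0.026832 kg/h


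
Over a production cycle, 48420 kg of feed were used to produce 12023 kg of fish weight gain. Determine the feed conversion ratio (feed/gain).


FCR = feed consumed / weight gained
FCR = 48420 kg / 12023 kg = 4.02728

4.02728


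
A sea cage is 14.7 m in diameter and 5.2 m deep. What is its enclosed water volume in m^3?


r = d/2 = 14.7/2 = 7.35 m
Base area = pi*r^2 = pi*7.35^2 = 169.71669 m^2
Volume = 169.71669 * 5.2 = 882.527 m^3

882.527 m^3


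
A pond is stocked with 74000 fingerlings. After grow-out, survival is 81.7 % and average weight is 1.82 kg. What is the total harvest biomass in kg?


Survivors = 74000 * 81.7/100 = 60458 fish
Harvest biomass = survivors * W_f = 60458 * 1.82 = 110033.56 kg

110033.56 kg


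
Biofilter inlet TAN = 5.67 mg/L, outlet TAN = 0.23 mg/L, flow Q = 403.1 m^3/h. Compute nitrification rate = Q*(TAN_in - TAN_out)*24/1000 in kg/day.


Concentration drop: TAN_in - TAN_out = 5.67 - 0.23 = 5.44 mg/L
Hourly TAN removed = Q * dTAN = 403.1 m^3/h * 5.44 mg/L = 2192.864 g/h  (m^3/h * mg/L = g/h)
Daily TAN removed = 2192.864 * 24 = 52628.736 g/day
Convert to kg/day: 52628.736 / 1000 = 52.628736 kg/day

52.628736 kg/day


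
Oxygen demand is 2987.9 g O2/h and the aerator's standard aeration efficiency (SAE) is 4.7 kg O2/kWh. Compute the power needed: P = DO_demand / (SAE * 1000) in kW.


SAE in g O2/kWh = 4.7 * 1000 = 4700 g/kWh
P = DO_demand / SAE_g = 2987.9 / 4700 = 0.635723 kW

0.635723 kW


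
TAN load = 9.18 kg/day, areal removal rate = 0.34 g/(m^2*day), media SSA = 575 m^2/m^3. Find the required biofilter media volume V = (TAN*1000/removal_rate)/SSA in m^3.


A = 9.18*1000 / 0.34 = 27000 m^2
V = 27000 / 575 = 46.9565

46.9565 m^3


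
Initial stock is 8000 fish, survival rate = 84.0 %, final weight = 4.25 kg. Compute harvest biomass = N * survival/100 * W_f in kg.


Survivors = 8000 * 84.0/100 = 6720 fish
Harvest biomass = survivors * W_f = 6720 * 4.25 = 28560 kg

28560 kg


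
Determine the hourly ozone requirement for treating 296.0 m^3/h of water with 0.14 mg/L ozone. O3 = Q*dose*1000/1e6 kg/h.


O3 demand (mg/h) = Q * dose * 1000 = 296.0 * 0.14 * 1000 = 41440 mg/h
Convert mg to kg: 41440 / 1e6 = 0.04144 kg/h

0.04144 kg/h


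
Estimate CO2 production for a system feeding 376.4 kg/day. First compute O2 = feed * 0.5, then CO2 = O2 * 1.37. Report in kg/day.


O2 = 376.4 * 0.5 = 188.2
CO2 = 188.2 * 1.37 = 257.834

257.834 kg/day


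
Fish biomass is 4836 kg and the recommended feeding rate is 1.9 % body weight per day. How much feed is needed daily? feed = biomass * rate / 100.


Feeding rate fraction = 1.9% / 100 = 0.019
Daily feed = 4836 kg * 0.019 = 91.884 kg/day

91.884 kg/day


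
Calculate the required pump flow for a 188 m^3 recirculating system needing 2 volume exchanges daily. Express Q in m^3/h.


Daily recirculation volume = 188 m^3 * 2 = 376 m^3/day
Flow rate Q = daily volume / 24 h = 376 / 24 = 15.6667 m^3/h

15.6667 m^3/h


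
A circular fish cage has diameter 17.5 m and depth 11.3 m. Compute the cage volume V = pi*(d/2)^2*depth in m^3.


r = d/2 = 17.5/2 = 8.75 m
Base area = pi*r^2 = pi*8.75^2 = 240.52819 m^2
Volume = 240.52819 * 11.3 = 2717.97 m^3

2717.97 m^3


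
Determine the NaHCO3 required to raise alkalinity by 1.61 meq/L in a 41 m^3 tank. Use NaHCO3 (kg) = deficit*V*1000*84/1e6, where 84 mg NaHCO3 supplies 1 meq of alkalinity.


Tank volume in L = 41 m^3 * 1000 = 41000 L
Total meq required = 1.61 meq/L * 41000 L = 66010 meq
NaHCO3 mass = 66010 meq * 84 mg/meq / 1e6 = 5.54484 kg

5.54484 kg


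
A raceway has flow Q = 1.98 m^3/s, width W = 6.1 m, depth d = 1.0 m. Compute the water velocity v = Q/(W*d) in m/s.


Cross-sectional area = W * d = 6.1 * 1.0 = 6.1 m^2
Velocity = Q / A = 1.98 / 6.1 = 0.32459 m/s

0.32459 m/s


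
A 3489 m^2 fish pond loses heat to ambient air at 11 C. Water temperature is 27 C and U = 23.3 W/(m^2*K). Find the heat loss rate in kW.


Temperature difference dT = 27 - 11 = 16 K
Heat loss (W) = U * A * dT = 23.3 * 3489 * 16 = 1300699.2 W
Convert to kW: 1300699.2 / 1000 = 1300.6992 kW

1300.6992 kW


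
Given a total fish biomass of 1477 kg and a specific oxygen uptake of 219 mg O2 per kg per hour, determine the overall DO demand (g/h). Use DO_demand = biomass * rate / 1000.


Total O2 consumption (mg/h) = 1477 kg * 219 mg/(kg*h) = 323463 mg/h
Convert to g/h: 323463 / 1000 = 323.463 g/h

323.463 g/h


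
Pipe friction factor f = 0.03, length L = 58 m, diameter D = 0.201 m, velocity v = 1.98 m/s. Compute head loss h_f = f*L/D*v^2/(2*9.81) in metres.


v^2 = 1.98^2 = 3.9204 m^2/s^2
L/D = 58/0.201 = 288.55721
h_f = f*(L/D)*v^2/(2g) = 0.03 * 288.55721 * 3.9204 / 19.62 = 1.72975 m

1.72975 m


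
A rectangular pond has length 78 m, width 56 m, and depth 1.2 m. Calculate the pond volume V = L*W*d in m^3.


Base area = L * W = 78 * 56 = 4368 m^2
Volume = area * depth = 4368 * 1.2 = 5241.6 m^3

5241.6 m^3


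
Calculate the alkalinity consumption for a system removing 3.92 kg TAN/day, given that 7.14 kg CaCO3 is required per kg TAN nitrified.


Alkalinity factor: 7.14 kg CaCO3 consumed per kg TAN nitrified
alk = 3.92 kg TAN * 7.14 = 27.9888 kg CaCO3/day

27.9888 kg CaCO3/day


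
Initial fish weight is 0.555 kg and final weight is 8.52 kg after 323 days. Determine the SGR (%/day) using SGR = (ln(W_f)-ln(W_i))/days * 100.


ln(W_f) = ln(8.52) = 2.1424163
ln(W_i) = ln(0.555) = -0.58878717
ln(W_f) - ln(W_i) = 2.1424163 - -0.58878717 = 2.7312035
SGR = 2.7312035 / 323 * 100 = 0.845574 %/day

0.845574 %/day


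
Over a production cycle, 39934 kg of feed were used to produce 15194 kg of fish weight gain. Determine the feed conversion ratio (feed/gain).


FCR = feed consumed / weight gained
FCR = 39934 kg / 15194 kg = 2.62827

2.62827


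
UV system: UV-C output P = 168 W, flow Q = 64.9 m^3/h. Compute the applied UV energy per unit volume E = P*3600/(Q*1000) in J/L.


Energy delivered per hour = 168 W * 3600 s = 604800 J/h
Volume treated per hour = 64.9 m^3/h * 1000 = 64900 L/h
dose = 604800 / 64900 = 9.31895 J/L

9.31895 J/L


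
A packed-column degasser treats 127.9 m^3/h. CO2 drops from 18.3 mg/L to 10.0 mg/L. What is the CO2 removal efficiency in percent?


CO2_out / CO2_in = 10.0 / 18.3 = 0.54644809
Fraction remaining = 0.54644809
efficiency = (1 - 0.54644809) * 100 = 45.3552 %

45.3552 %


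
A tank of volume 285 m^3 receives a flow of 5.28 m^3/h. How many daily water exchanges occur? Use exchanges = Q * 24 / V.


Daily flow volume = 5.28 m^3/h * 24 h = 126.72 m^3/day
Exchanges = daily flow / tank volume = 126.72 / 285 = 0.444632 exchanges/day

0.444632 exchanges/day


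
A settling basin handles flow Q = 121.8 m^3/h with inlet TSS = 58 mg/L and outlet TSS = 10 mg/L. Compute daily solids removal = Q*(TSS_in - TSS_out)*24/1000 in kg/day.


Concentration drop: TSS_in - TSS_out = 58 - 10 = 48 mg/L
Hourly solids removed = Q * dTSS = 121.8 m^3/h * 48 mg/L = 5846.4 g/h  (m^3/h * mg/L = g/h)
Daily solids removed = 5846.4 * 24 = 140313.6 g/day
Convert g to kg: 140313.6 / 1000 = 140.3136 kg/day

140.3136 kg/day


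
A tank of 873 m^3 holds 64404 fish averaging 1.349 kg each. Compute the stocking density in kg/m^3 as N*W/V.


Total biomass = 64404 fish * 1.349 kg = 86880.996 kg
Density = total biomass / volume = 86880.996 / 873 = 99.52 kg/m^3

99.52 kg/m^3


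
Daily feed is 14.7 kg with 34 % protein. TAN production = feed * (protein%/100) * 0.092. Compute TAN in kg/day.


Protein in feed = 14.7 * 34/100 = 4.998 kg/day
TAN = protein * 0.092 = 4.998 * 0.092 = 0.459816 kg/day

0.459816 kg/day


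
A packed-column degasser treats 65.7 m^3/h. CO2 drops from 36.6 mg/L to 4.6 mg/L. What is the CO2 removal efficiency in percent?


CO2_out / CO2_in = 4.6 / 36.6 = 0.12568306
Fraction remaining = 0.12568306
efficiency = (1 - 0.12568306) * 100 = 87.4317 %

87.4317 %


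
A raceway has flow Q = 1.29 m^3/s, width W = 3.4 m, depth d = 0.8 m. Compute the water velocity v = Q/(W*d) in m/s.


Cross-sectional area = W * d = 3.4 * 0.8 = 2.72 m^2
Velocity = Q / A = 1.29 / 2.72 = 0.474265 m/s

0.474265 m/s


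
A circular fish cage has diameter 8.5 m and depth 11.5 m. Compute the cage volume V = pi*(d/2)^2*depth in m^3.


r = d/2 = 8.5/2 = 4.25 m
Base area = pi*r^2 = pi*4.25^2 = 56.745017 m^2
Volume = 56.745017 * 11.5 = 652.568 m^3

652.568 m^3


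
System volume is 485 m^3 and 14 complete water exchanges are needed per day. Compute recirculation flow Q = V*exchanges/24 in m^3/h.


Daily recirculation volume = 485 m^3 * 14 = 6790 m^3/day
Flow rate Q = daily volume / 24 h = 6790 / 24 = 282.917 m^3/h

282.917 m^3/h


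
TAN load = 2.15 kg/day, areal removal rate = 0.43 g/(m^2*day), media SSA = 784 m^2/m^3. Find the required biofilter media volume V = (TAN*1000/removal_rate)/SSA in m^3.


A = 2.15*1000 / 0.43 = 5000 m^2
V = 5000 / 784 = 6.37755

6.37755 m^3


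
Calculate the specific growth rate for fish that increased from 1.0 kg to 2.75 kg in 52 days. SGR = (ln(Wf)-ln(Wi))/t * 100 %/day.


ln(W_f) = ln(2.75) = 1.0116009
ln(W_i) = ln(1.0) = 0
ln(W_f) - ln(W_i) = 1.0116009 - 0 = 1.0116009
SGR = 1.0116009 / 52 * 100 = 1.94539 %/day

1.94539 %/day


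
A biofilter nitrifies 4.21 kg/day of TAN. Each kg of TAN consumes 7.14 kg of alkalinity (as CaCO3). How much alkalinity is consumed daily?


Alkalinity factor: 7.14 kg CaCO3 consumed per kg TAN nitrified
alk = 4.21 kg TAN * 7.14 = 30.0594 kg CaCO3/day

30.0594 kg CaCO3/day


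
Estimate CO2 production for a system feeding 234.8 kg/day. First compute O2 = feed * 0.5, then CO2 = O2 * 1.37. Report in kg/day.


O2 = 234.8 * 0.5 = 117.4
CO2 = 117.4 * 1.37 = 160.838

160.838 kg/day


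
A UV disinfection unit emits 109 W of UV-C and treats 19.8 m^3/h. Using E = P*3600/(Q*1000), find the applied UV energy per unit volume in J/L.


Energy delivered per hour = 109 W * 3600 s = 392400 J/h
Volume treated per hour = 19.8 m^3/h * 1000 = 19800 L/h
dose = 392400 / 19800 = 19.8182 J/L

19.8182 J/L


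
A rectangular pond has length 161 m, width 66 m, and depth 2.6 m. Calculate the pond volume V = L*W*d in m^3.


Base area = L * W = 161 * 66 = 10626 m^2
Volume = area * depth = 10626 * 2.6 = 27627.6 m^3

27627.6 m^3


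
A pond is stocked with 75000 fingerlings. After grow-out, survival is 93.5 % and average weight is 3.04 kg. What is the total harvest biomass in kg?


Survivors = 75000 * 93.5/100 = 70125 fish
Harvest biomass = survivors * W_f = 70125 * 3.04 = 213180 kg

213180 kg


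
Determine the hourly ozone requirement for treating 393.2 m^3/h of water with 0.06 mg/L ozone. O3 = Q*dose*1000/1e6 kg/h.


O3 demand (mg/h) = Q * dose * 1000 = 393.2 * 0.06 * 1000 = 23592 mg/h
Convert mg to kg: 23592 / 1e6 = 0.023592 kg/h

0.023592 kg/h


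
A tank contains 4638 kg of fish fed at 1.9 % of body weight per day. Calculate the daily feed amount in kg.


Feeding rate fraction = 1.9% / 100 = 0.019
Daily feed = 4638 kg * 0.019 = 88.122 kg/day

88.122 kg/day


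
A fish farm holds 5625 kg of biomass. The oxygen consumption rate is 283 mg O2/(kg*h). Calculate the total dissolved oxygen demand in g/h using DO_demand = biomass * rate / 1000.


Total O2 consumption (mg/h) = 5625 kg * 283 mg/(kg*h) = 1591875 mg/h
Convert to g/h: 1591875 / 1000 = 1591.875 g/h

1591.875 g/h


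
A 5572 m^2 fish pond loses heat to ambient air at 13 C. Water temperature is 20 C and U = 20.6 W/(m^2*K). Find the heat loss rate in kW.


Temperature difference dT = 20 - 13 = 7 K
Heat loss (W) = U * A * dT = 20.6 * 5572 * 7 = 803482.4 W
Convert to kW: 803482.4 / 1000 = 803.4824 kW

803.4824 kW


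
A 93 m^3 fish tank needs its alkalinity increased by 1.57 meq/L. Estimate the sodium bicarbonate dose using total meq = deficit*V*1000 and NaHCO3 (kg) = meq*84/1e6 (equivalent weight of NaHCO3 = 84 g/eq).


Tank volume in L = 93 m^3 * 1000 = 93000 L
Total meq required = 1.57 meq/L * 93000 L = 146010 meq
NaHCO3 mass = 146010 meq * 84 mg/meq / 1e6 = 12.2648 kg

12.2648 kg


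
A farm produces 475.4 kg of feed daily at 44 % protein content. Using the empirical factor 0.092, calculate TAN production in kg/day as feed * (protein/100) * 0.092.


Protein in feed = 475.4 * 44/100 = 209.176 kg/day
TAN = protein * 0.092 = 209.176 * 0.092 = 19.244192 kg/day

19.244192 kg/day


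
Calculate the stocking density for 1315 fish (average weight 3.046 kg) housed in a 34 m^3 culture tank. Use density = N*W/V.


Total biomass = 1315 fish * 3.046 kg = 4005.49 kg
Density = total biomass / volume = 4005.49 / 34 = 117.809 kg/m^3

117.809 kg/m^3


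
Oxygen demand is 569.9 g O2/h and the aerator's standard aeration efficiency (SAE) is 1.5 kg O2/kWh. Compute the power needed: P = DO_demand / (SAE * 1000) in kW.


SAE in g O2/kWh = 1.5 * 1000 = 1500 g/kWh
P = DO_demand / SAE_g = 569.9 / 1500 = 0.379933 kW

0.379933 kW


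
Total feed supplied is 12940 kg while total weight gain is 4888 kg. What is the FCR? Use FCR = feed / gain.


FCR = feed consumed / weight gained
FCR = 12940 kg / 4888 kg = 2.6473

2.6473


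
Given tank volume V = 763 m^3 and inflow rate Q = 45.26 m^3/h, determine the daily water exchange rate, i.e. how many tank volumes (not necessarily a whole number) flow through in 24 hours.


Daily flow volume = 45.26 m^3/h * 24 h = 1086.24 m^3/day
Exchanges = daily flow / tank volume = 1086.24 / 763 = 1.42364 exchanges/day

1.42364 exchanges/day


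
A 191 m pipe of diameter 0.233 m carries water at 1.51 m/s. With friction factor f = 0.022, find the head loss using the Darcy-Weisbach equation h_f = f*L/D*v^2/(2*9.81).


v^2 = 1.51^2 = 2.2801 m^2/s^2
L/D = 191/0.233 = 819.74249
h_f = f*(L/D)*v^2/(2g) = 0.022 * 819.74249 * 2.2801 / 19.62 = 2.09583 m

2.09583 m


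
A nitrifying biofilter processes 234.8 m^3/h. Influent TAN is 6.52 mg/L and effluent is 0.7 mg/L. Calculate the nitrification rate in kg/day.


Concentration drop: TAN_in - TAN_out = 6.52 - 0.7 = 5.82 mg/L
Hourly TAN removed = Q * dTAN = 234.8 m^3/h * 5.82 mg/L = 1366.536 g/h  (m^3/h * mg/L = g/h)
Daily TAN removed = 1366.536 * 24 = 32796.864 g/day
Convert to kg/day: 32796.864 / 1000 = 32.796864 kg/day

32.796864 kg/day


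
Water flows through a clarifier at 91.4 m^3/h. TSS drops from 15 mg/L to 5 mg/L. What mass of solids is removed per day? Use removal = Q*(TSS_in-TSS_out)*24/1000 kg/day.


Concentration drop: TSS_in - TSS_out = 15 - 5 = 10 mg/L
Hourly solids removed = Q * dTSS = 91.4 m^3/h * 10 mg/L = 914 g/h  (m^3/h * mg/L = g/h)
Daily solids removed = 914 * 24 = 21936 g/day
Convert g to kg: 21936 / 1000 = 21.936 kg/day

21.936 kg/day
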